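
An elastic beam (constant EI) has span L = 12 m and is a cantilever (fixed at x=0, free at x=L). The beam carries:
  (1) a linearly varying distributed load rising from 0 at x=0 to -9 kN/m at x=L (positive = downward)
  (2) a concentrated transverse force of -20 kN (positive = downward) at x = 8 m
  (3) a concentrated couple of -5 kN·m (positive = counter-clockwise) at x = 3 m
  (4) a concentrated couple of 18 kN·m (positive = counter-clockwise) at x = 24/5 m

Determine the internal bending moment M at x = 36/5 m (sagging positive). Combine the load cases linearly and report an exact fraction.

M(36/5) = 13232/125 kN·m

Load 1 — triangular load w₀=-9 kN/m (0→w₀ over full span):
  M_1 = w₀Lx/2 - w₀L²/3 - w₀x³/(6L) = (-9)·12·(36/5)/2 - (-9)·12²/3 - (-9)·(36/5)³/(6·12) = 11232/125 kN·m
Load 2 — point force P=-20 kN at a=8 m (b=L-a=4):
  M_2 = -P(a-x)  [x≤a] = -(-20)·(8-(36/5)) = 16 kN·m
Load 3 — applied couple M₀=-5 kN·m at a=3 m (b=L-a=9):
  M_3 = 0  [x>a] = 0 kN·m
Load 4 — applied couple M₀=18 kN·m at a=24/5 m (b=L-a=36/5):
  M_4 = 0  [x>a] = 0 kN·m
Superposition: M = Σ M_i = 13232/125 kN·m ≈ 105.856000 kN·m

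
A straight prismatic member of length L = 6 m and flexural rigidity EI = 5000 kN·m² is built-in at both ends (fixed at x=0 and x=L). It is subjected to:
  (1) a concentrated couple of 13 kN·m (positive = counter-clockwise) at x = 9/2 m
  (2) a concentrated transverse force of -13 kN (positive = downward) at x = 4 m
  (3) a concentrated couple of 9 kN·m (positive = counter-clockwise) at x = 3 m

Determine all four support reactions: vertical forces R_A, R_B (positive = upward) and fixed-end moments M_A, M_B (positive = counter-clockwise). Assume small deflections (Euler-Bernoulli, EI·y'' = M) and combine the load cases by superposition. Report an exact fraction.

R_A = 569/432 kN, M_A = 77/144 kN·m, R_B = -6185/432 kN, M_B = 1637/144 kN·m

Load 1 — applied couple M₀=13 kN·m at a=9/2 m (b=L-a=3/2):
  R_A = 6M₀ab/L³ = 6·13·(9/2)·(3/2)/6³ = 39/16 kN
  M_A = M₀b(2a-b)/L² = 13·(3/2)·(2·(9/2)-(3/2))/6² = 65/16 kN·m
  R_B = -6M₀ab/L³ = -6·13·(9/2)·(3/2)/6³ = -39/16 kN
  M_B = M₀a(2b-a)/L² = 13·(9/2)·(2·(3/2)-(9/2))/6² = -39/16 kN·m
Load 2 — point force P=-13 kN at a=4 m (b=L-a=2):
  R_A = Pb²(3a+b)/L³ = (-13)·2²·(3·4+2)/6³ = -91/27 kN
  M_A = Pab²/L² = (-13)·4·2²/6² = -52/9 kN·m
  R_B = Pa²(a+3b)/L³ = (-13)·4²·(4+3·2)/6³ = -260/27 kN
  M_B = -Pa²b/L² = -(-13)·4²·2/6² = 104/9 kN·m
Load 3 — applied couple M₀=9 kN·m at a=3 m (b=L-a=3):
  R_A = 6M₀ab/L³ = 6·9·3·3/6³ = 9/4 kN
  M_A = M₀b(2a-b)/L² = 9·3·(2·3-3)/6² = 9/4 kN·m
  R_B = -6M₀ab/L³ = -6·9·3·3/6³ = -9/4 kN
  M_B = M₀a(2b-a)/L² = 9·3·(2·3-3)/6² = 9/4 kN·m
Superposition: R_A = 569/432 kN, M_A = 77/144 kN·m, R_B = -6185/432 kN, M_B = 1637/144 kN·m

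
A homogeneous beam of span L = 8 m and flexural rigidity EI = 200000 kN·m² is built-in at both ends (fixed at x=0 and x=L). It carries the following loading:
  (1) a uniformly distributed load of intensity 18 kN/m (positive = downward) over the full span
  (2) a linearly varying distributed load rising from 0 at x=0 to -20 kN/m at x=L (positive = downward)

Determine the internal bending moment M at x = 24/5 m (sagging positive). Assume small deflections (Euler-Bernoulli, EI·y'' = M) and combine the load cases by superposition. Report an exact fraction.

M(24/5) = 1184/75 kN·m

Load 1 — uniform load w=18 kN/m over full span:
  M_1 = wLx/2 - wL²/12 - wx²/2 = 18·8·(24/5)/2 - 18·8²/12 - 18·(24/5)²/2 = 1056/25 kN·m
Load 2 — triangular load w₀=-20 kN/m (0→w₀ over full span):
  M_2 = 3w₀Lx/20 - w₀L²/30 - w₀x³/(6L) = 3·(-20)·8·(24/5)/20 - (-20)·8²/30 - (-20)·(24/5)³/(6·8) = -1984/75 kN·m
Superposition: M = Σ M_i = 1184/75 kN·m ≈ 15.786667 kN·m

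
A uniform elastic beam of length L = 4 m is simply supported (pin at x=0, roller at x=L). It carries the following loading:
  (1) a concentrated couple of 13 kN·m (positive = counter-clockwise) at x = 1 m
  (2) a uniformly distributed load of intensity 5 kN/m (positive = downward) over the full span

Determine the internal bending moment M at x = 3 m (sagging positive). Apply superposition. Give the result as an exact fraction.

Load 1 — applied couple M₀=13 kN·m at a=1 m (b=L-a=3):
  M_1 = M₀x/L - M₀  [x>a] = 13·3/4 - 13 = -13/4 kN·m
Load 2 — uniform load w=5 kN/m over full span:
  M_2 = wx(L-x)/2 = 5·3·(4-3)/2 = 15/2 kN·m
Superposition: M = Σ M_i = 17/4 kN·m ≈ 4.250000 kN·m

M(3) = 17/4 kN·m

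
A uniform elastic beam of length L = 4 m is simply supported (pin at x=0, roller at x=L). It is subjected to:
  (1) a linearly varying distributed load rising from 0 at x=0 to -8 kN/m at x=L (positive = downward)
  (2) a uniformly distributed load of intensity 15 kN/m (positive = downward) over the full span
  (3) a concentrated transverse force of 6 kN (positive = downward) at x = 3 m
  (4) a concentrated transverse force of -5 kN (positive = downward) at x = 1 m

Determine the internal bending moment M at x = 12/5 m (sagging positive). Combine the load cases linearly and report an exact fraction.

M(12/5) = 2776/125 kN·m

Load 1 — triangular load w₀=-8 kN/m (0→w₀ over full span):
  M_1 = w₀Lx/6 - w₀x³/(6L) = (-8)·4·(12/5)/6 - (-8)·(12/5)³/(6·4) = -1024/125 kN·m
Load 2 — uniform load w=15 kN/m over full span:
  M_2 = wx(L-x)/2 = 15·(12/5)·(4-(12/5))/2 = 144/5 kN·m
Load 3 — point force P=6 kN at a=3 m (b=L-a=1):
  M_3 = Pbx/L  [x≤a] = 6·1·(12/5)/4 = 18/5 kN·m
Load 4 — point force P=-5 kN at a=1 m (b=L-a=3):
  M_4 = Pa(L-x)/L  [x>a] = (-5)·1·(4-(12/5))/4 = -2 kN·m
Superposition: M = Σ M_i = 2776/125 kN·m ≈ 22.208000 kN·m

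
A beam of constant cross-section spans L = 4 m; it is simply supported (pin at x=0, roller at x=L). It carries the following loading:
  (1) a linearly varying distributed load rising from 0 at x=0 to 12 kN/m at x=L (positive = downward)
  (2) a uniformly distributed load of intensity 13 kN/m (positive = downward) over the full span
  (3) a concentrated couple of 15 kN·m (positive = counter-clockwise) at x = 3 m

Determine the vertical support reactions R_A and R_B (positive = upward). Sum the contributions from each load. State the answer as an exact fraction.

Load 1 — triangular load w₀=12 kN/m (0→w₀ over full span):
  R_A = w₀L/6 = 12·4/6 = 8 kN
  R_B = w₀L/3 = 12·4/3 = 16 kN
Load 2 — uniform load w=13 kN/m over full span:
  R_A = wL/2 = 13·4/2 = 26 kN
  R_B = wL/2 = 13·4/2 = 26 kN
Load 3 — applied couple M₀=15 kN·m at a=3 m (b=L-a=1):
  R_A = M₀/L = 15/4 kN
  R_B = -M₀/L = -15/4 kN
Superposition: R_A = 151/4 kN, R_B = 153/4 kN

R_A = 151/4 kN, R_B = 153/4 kN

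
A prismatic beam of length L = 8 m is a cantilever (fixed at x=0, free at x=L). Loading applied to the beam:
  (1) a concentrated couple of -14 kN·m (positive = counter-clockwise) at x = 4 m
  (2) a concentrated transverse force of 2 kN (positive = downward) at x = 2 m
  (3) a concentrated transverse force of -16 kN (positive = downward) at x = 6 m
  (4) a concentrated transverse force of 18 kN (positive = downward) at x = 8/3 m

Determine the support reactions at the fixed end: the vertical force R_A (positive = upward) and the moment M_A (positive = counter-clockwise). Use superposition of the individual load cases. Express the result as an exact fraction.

Load 1 — applied couple M₀=-14 kN·m at a=4 m (b=L-a=4):
  R_A = 0 kN
  M_A = -M₀ = -(-14) = 14 kN·m
Load 2 — point force P=2 kN at a=2 m (b=L-a=6):
  R_A = P = 2 kN
  M_A = Pa = 2·2 = 4 kN·m
Load 3 — point force P=-16 kN at a=6 m (b=L-a=2):
  R_A = P = (-16) = -16 kN
  M_A = Pa = (-16)·6 = -96 kN·m
Load 4 — point force P=18 kN at a=8/3 m (b=L-a=16/3):
  R_A = P = 18 kN
  M_A = Pa = 18·(8/3) = 48 kN·m
Superposition: R_A = 4 kN, M_A = -30 kN·m

R_A = 4 kN, M_A = -30 kN·m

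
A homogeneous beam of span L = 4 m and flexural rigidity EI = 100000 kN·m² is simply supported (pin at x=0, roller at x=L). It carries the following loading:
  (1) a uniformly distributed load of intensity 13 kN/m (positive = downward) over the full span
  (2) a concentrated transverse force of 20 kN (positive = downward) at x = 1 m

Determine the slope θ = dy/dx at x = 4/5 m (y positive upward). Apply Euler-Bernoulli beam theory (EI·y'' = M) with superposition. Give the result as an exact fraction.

θ(4/5) = -10039/25000000 rad

Load 1 — uniform load w=13 kN/m over full span:
  θ_1 = -w(L³-6Lx²+4x³)/(24EI) = -13·(4³-6·4·(4/5)²+4·(4/5)³)/(24·100000) = -429/1562500 rad
Load 2 — point force P=20 kN at a=1 m (b=L-a=3):
  θ_2 = -Pb(L²-b²-3x²)/(6LEI)  [x≤a] = -20·3·(4²-3²-3·(4/5)²)/(6·4·100000) = -127/1000000 rad
Superposition: θ = Σ θ_i = -10039/25000000 rad ≈ -0.000402 rad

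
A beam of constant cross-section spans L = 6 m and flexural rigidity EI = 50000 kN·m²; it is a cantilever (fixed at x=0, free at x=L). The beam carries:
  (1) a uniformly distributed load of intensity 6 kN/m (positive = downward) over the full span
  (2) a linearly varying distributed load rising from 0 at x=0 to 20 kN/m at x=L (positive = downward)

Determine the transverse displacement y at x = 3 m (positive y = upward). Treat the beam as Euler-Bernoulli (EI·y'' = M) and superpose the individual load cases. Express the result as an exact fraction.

Load 1 — uniform load w=6 kN/m over full span:
  y_1 = -wx²(x²-4Lx+6L²)/(24EI) = -6·3²·(3²-4·6·3+6·6²)/(24·50000) = -1377/200000 m
Load 2 — triangular load w₀=20 kN/m (0→w₀ over full span):
  y_2 = (w₀Lx³/12-w₀L²x²/6-w₀x⁵/(120L))/EI = (20·6·3³/12-20·6²·3²/6-20·3⁵/(120·6))/50000 = -3267/200000 m
Superposition: y = Σ y_i = -1161/50000 m ≈ -0.023220 m

y(3) = -1161/50000 m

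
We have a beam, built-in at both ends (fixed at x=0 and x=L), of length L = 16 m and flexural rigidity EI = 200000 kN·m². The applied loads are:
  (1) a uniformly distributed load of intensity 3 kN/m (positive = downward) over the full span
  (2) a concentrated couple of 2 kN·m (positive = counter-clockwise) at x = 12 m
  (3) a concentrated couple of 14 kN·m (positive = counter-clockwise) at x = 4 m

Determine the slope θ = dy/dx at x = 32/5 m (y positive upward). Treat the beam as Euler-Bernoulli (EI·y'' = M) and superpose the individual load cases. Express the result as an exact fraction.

θ(32/5) = -733/3125000 rad

Load 1 — uniform load w=3 kN/m over full span:
  θ_1 = -wx(L-x)(L-2x)/(12EI) = -3·(32/5)·(16-(32/5))·(16-2·(32/5))/(12·200000) = -96/390625 rad
Load 2 — applied couple M₀=2 kN·m at a=12 m (b=L-a=4):
  θ_2 = (R_Ax²/2 - M_Ax)/EI  [x≤a] with R_A=9/64, M_A=5/8 = ((9/64)·(32/5)²/2 - (5/8)·(32/5))/200000 = -7/1250000 rad
Load 3 — applied couple M₀=14 kN·m at a=4 m (b=L-a=12):
  θ_3 = (R_Ax²/2 - M_Ax - M₀(x-a))/EI  [x>a] with R_A=63/64, M_A=-21/8 = ((63/64)·(32/5)²/2 - (-21/8)·(32/5) - 14·((32/5)-4))/200000 = 21/1250000 rad
Superposition: θ = Σ θ_i = -733/3125000 rad ≈ -0.000235 rad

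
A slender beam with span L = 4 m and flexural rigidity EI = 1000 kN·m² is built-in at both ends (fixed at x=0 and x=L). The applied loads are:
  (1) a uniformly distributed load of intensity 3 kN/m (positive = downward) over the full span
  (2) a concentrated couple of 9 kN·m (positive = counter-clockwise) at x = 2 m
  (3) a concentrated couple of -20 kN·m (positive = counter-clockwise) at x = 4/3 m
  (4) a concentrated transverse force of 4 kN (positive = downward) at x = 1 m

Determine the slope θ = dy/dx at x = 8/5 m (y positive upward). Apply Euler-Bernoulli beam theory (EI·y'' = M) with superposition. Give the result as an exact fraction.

Load 1 — uniform load w=3 kN/m over full span:
  θ_1 = -wx(L-x)(L-2x)/(12EI) = -3·(8/5)·(4-(8/5))·(4-2·(8/5))/(12·1000) = -12/15625 rad
Load 2 — applied couple M₀=9 kN·m at a=2 m (b=L-a=2):
  θ_2 = (R_Ax²/2 - M_Ax)/EI  [x≤a] with R_A=27/8, M_A=9/4 = ((27/8)·(8/5)²/2 - (9/4)·(8/5))/1000 = 9/12500 rad
Load 3 — applied couple M₀=-20 kN·m at a=4/3 m (b=L-a=8/3):
  θ_3 = (R_Ax²/2 - M_Ax - M₀(x-a))/EI  [x>a] with R_A=-20/3, M_A=0 = ((-20/3)·(8/5)²/2 - 0·(8/5) - (-20)·((8/5)-(4/3)))/1000 = -2/625 rad
Load 4 — point force P=4 kN at a=1 m (b=L-a=3):
  θ_4 = Pa²(L-x)(2bL-(3b+a)(L-x))/(2L³EI)  [x>a] = 4·1²·(4-(8/5))·(2·3·4-(3·3+1)·(4-(8/5)))/(2·4³·1000) = 0 rad
Superposition: θ = Σ θ_i = -203/62500 rad ≈ -0.003248 rad

θ(8/5) = -203/62500 rad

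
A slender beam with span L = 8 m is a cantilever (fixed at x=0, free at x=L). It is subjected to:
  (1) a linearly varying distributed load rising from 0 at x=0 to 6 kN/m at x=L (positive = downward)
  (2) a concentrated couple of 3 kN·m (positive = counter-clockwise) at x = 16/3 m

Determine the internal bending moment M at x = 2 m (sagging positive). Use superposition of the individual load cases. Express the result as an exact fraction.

M(2) = -78 kN·m

Load 1 — triangular load w₀=6 kN/m (0→w₀ over full span):
  M_1 = w₀Lx/2 - w₀L²/3 - w₀x³/(6L) = 6·8·2/2 - 6·8²/3 - 6·2³/(6·8) = -81 kN·m
Load 2 — applied couple M₀=3 kN·m at a=16/3 m (b=L-a=8/3):
  M_2 = M₀  [x≤a] = 3 = 3 kN·m
Superposition: M = Σ M_i = -78 kN·m ≈ -78.000000 kN·m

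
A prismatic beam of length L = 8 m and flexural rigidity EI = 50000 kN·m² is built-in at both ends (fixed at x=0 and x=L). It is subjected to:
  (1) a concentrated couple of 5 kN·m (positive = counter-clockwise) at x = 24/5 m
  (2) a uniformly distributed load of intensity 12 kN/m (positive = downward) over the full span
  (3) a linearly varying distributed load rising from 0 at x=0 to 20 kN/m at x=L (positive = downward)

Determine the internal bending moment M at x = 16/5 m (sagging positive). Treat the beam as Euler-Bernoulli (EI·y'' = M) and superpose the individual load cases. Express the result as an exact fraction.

Load 1 — applied couple M₀=5 kN·m at a=24/5 m (b=L-a=16/5):
  M_1 = R_Ax - M_A  [x≤a] with R_A=9/10, M_A=8/5 = (9/10)·(16/5) - (8/5) = 32/25 kN·m
Load 2 — uniform load w=12 kN/m over full span:
  M_2 = wLx/2 - wL²/12 - wx²/2 = 12·8·(16/5)/2 - 12·8²/12 - 12·(16/5)²/2 = 704/25 kN·m
Load 3 — triangular load w₀=20 kN/m (0→w₀ over full span):
  M_3 = 3w₀Lx/20 - w₀L²/30 - w₀x³/(6L) = 3·20·8·(16/5)/20 - 20·8²/30 - 20·(16/5)³/(6·8) = 512/25 kN·m
Superposition: M = Σ M_i = 1248/25 kN·m ≈ 49.920000 kN·m

M(16/5) = 1248/25 kN·m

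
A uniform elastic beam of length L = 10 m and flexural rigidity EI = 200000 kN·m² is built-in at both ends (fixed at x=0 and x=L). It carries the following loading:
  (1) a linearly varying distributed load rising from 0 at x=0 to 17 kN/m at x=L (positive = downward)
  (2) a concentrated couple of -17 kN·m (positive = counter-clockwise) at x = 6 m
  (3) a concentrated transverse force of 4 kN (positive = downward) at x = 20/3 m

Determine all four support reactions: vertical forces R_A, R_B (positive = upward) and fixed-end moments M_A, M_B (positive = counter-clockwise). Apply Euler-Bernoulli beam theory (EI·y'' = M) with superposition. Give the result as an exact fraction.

Load 1 — triangular load w₀=17 kN/m (0→w₀ over full span):
  R_A = 3w₀L/20 = 3·17·10/20 = 51/2 kN
  M_A = w₀L²/30 = 17·10²/30 = 170/3 kN·m
  R_B = 7w₀L/20 = 7·17·10/20 = 119/2 kN
  M_B = -w₀L²/20 = -17·10²/20 = -85 kN·m
Load 2 — applied couple M₀=-17 kN·m at a=6 m (b=L-a=4):
  R_A = 6M₀ab/L³ = 6·(-17)·6·4/10³ = -306/125 kN
  M_A = M₀b(2a-b)/L² = (-17)·4·(2·6-4)/10² = -136/25 kN·m
  R_B = -6M₀ab/L³ = -6·(-17)·6·4/10³ = 306/125 kN
  M_B = M₀a(2b-a)/L² = (-17)·6·(2·4-6)/10² = -51/25 kN·m
Load 3 — point force P=4 kN at a=20/3 m (b=L-a=10/3):
  R_A = Pb²(3a+b)/L³ = 4·(10/3)²·(3·(20/3)+(10/3))/10³ = 28/27 kN
  M_A = Pab²/L² = 4·(20/3)·(10/3)²/10² = 80/27 kN·m
  R_B = Pa²(a+3b)/L³ = 4·(20/3)²·((20/3)+3·(10/3))/10³ = 80/27 kN
  M_B = -Pa²b/L² = -4·(20/3)²·(10/3)/10² = -160/27 kN·m
Superposition: R_A = 162601/6750 kN, M_A = 36578/675 kN·m, R_B = 438149/6750 kN, M_B = -62752/675 kN·m

R_A = 162601/6750 kN, M_A = 36578/675 kN·m, R_B = 438149/6750 kN, M_B = -62752/675 kN·m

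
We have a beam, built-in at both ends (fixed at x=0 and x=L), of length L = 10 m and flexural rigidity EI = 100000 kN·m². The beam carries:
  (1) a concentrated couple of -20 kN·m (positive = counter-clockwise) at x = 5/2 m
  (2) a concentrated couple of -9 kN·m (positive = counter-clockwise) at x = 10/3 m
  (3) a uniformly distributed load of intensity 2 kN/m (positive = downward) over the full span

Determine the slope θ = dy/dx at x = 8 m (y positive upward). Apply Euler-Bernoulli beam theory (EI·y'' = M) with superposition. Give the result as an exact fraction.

θ(8) = 69/250000 rad

Load 1 — applied couple M₀=-20 kN·m at a=5/2 m (b=L-a=15/2):
  θ_1 = (R_Ax²/2 - M_Ax - M₀(x-a))/EI  [x>a] with R_A=-9/4, M_A=15/4 = ((-9/4)·8²/2 - (15/4)·8 - (-20)·(8-(5/2)))/100000 = 1/12500 rad
Load 2 — applied couple M₀=-9 kN·m at a=10/3 m (b=L-a=20/3):
  θ_2 = (R_Ax²/2 - M_Ax - M₀(x-a))/EI  [x>a] with R_A=-6/5, M_A=0 = ((-6/5)·8²/2 - 0·8 - (-9)·(8-(10/3)))/100000 = 9/250000 rad
Load 3 — uniform load w=2 kN/m over full span:
  θ_3 = -wx(L-x)(L-2x)/(12EI) = -2·8·(10-8)·(10-2·8)/(12·100000) = 1/6250 rad
Superposition: θ = Σ θ_i = 69/250000 rad ≈ 0.000276 rad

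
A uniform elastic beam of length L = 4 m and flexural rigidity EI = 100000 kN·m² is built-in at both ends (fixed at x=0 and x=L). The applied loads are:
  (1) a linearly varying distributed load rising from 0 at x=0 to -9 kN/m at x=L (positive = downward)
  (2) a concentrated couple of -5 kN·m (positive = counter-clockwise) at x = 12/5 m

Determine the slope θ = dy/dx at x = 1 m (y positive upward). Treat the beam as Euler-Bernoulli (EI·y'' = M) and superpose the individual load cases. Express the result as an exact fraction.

Load 1 — triangular load w₀=-9 kN/m (0→w₀ over full span):
  θ_1 = -w₀(2x(L-x)(L-2x)(x+2L)+x²(L-x)²)/(120LEI) = -(-9)·(2·1·(4-1)·(4-2·1)·(1+2·4)+1²·(4-1)²)/(120·4·100000) = 351/16000000 rad
Load 2 — applied couple M₀=-5 kN·m at a=12/5 m (b=L-a=8/5):
  θ_2 = (R_Ax²/2 - M_Ax)/EI  [x≤a] with R_A=-9/5, M_A=-8/5 = ((-9/5)·1²/2 - (-8/5)·1)/100000 = 7/1000000 rad
Superposition: θ = Σ θ_i = 463/16000000 rad ≈ 0.000029 rad

θ(1) = 463/16000000 rad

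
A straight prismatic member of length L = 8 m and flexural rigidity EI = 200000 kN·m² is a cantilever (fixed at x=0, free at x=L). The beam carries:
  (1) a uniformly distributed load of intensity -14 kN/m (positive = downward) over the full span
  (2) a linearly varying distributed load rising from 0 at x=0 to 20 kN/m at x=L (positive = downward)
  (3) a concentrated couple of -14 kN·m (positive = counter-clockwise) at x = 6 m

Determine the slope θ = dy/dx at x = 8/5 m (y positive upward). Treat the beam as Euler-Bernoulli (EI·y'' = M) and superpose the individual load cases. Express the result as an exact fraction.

θ(8/5) = -159/1562500 rad

Load 1 — uniform load w=-14 kN/m over full span:
  θ_1 = -wx(x²-3Lx+3L²)/(6EI) = -(-14)·(8/5)·((8/5)²-3·8·(8/5)+3·8²)/(6·200000) = 3416/1171875 rad
Load 2 — triangular load w₀=20 kN/m (0→w₀ over full span):
  θ_2 = (w₀Lx²/4-w₀L²x/3-w₀x⁴/(24L))/EI = (20·8·(8/5)²/4-20·8²·(8/5)/3-20·(8/5)⁴/(24·8))/200000 = -3404/1171875 rad
Load 3 — applied couple M₀=-14 kN·m at a=6 m (b=L-a=2):
  θ_3 = M₀x/EI  [x≤a] = (-14)·(8/5)/200000 = -7/62500 rad
Superposition: θ = Σ θ_i = -159/1562500 rad ≈ -0.000102 rad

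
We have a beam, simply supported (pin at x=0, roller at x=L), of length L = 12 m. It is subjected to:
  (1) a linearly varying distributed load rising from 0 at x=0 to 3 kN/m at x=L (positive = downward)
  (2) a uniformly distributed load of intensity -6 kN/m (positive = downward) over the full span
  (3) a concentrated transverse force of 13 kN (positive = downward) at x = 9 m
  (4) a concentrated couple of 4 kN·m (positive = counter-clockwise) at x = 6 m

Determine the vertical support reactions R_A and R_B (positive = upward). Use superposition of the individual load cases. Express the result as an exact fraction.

Load 1 — triangular load w₀=3 kN/m (0→w₀ over full span):
  R_A = w₀L/6 = 3·12/6 = 6 kN
  R_B = w₀L/3 = 3·12/3 = 12 kN
Load 2 — uniform load w=-6 kN/m over full span:
  R_A = wL/2 = (-6)·12/2 = -36 kN
  R_B = wL/2 = (-6)·12/2 = -36 kN
Load 3 — point force P=13 kN at a=9 m (b=L-a=3):
  R_A = Pb/L = 13·3/12 = 13/4 kN
  R_B = Pa/L = 13·9/12 = 39/4 kN
Load 4 — applied couple M₀=4 kN·m at a=6 m (b=L-a=6):
  R_A = M₀/L = 4/12 = 1/3 kN
  R_B = -M₀/L = -4/12 = -1/3 kN
Superposition: R_A = -317/12 kN, R_B = -175/12 kN

R_A = -317/12 kN, R_B = -175/12 kN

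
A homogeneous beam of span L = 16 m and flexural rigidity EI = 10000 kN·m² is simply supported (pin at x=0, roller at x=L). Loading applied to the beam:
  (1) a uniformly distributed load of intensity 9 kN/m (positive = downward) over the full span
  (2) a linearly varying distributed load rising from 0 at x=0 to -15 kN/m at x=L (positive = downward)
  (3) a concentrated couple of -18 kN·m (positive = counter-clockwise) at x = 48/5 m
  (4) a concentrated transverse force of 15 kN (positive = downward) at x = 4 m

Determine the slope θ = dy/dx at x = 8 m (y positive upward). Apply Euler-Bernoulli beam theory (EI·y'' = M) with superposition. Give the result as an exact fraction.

θ(8) = 3511/375000 rad

Load 1 — uniform load w=9 kN/m over full span:
  θ_1 = -w(L³-6Lx²+4x³)/(24EI) = -9·(16³-6·16·8²+4·8³)/(24·10000) = 0 rad
Load 2 — triangular load w₀=-15 kN/m (0→w₀ over full span):
  θ_2 = -w₀(7L⁴-30L²x²+15x⁴)/(360LEI) = -(-15)·(7·16⁴-30·16²·8²+15·8⁴)/(360·16·10000) = 14/1875 rad
Load 3 — applied couple M₀=-18 kN·m at a=48/5 m (b=L-a=32/5):
  θ_3 = (M₀x²/(2L)+C₁)/EI  [x≤a] with C₁=M₀(3b²-L²)/(6L)=624/25 = ((-18)·8²/(2·16)+(624/25))/10000 = -69/62500 rad
Load 4 — point force P=15 kN at a=4 m (b=L-a=12):
  θ_4 = -Pa(2L²-6Lx+3x²+a²)/(6LEI)  [x>a] = -15·4·(2·16²-6·16·8+3·8²+4²)/(6·16·10000) = 3/1000 rad
Superposition: θ = Σ θ_i = 3511/375000 rad ≈ 0.009363 rad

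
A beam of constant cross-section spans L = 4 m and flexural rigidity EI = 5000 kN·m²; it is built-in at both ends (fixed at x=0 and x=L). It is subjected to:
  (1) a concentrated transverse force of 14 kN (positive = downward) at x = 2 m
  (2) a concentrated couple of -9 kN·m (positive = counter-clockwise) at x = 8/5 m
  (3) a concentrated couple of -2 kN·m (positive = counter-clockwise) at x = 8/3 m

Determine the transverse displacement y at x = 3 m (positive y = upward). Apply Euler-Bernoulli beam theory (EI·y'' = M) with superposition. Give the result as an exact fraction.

y(3) = -281/450000 m

Load 1 — point force P=14 kN at a=2 m (b=L-a=2):
  y_1 = -Pa²(L-x)²(3bL-(3b+a)(L-x))/(6L³EI)  [x>a] = -14·2²·(4-3)²·(3·2·4-(3·2+2)·(4-3))/(6·4³·5000) = -7/15000 m
Load 2 — applied couple M₀=-9 kN·m at a=8/5 m (b=L-a=12/5):
  y_2 = (R_Ax³/6 - M_Ax²/2 - M₀(x-a)²/2)/EI  [x>a] with R_A=-81/25, M_A=-27/25 = ((-81/25)·3³/6 - (-27/25)·3²/2 - (-9)·(3-(8/5))²/2)/5000 = -9/50000 m
Load 3 — applied couple M₀=-2 kN·m at a=8/3 m (b=L-a=4/3):
  y_3 = (R_Ax³/6 - M_Ax²/2 - M₀(x-a)²/2)/EI  [x>a] with R_A=-2/3, M_A=-2/3 = ((-2/3)·3³/6 - (-2/3)·3²/2 - (-2)·(3-(8/3))²/2)/5000 = 1/45000 m
Superposition: y = Σ y_i = -281/450000 m ≈ -0.000624 m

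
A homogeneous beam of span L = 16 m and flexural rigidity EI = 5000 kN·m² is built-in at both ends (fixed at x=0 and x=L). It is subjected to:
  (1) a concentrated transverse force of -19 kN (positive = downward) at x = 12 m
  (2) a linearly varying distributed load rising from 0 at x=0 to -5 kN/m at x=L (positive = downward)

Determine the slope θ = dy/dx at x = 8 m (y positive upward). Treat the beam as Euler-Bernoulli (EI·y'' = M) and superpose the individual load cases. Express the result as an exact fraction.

Load 1 — point force P=-19 kN at a=12 m (b=L-a=4):
  θ_1 = -Pb²x(2aL-(3a+b)x)/(2L³EI)  [x≤a] = -(-19)·4²·8·(2·12·16-(3·12+4)·8)/(2·16³·5000) = 19/5000 rad
Load 2 — triangular load w₀=-5 kN/m (0→w₀ over full span):
  θ_2 = -w₀(2x(L-x)(L-2x)(x+2L)+x²(L-x)²)/(120LEI) = -(-5)·(2·8·(16-8)·(16-2·8)·(8+2·16)+8²·(16-8)²)/(120·16·5000) = 4/1875 rad
Superposition: θ = Σ θ_i = 89/15000 rad ≈ 0.005933 rad

θ(8) = 89/15000 rad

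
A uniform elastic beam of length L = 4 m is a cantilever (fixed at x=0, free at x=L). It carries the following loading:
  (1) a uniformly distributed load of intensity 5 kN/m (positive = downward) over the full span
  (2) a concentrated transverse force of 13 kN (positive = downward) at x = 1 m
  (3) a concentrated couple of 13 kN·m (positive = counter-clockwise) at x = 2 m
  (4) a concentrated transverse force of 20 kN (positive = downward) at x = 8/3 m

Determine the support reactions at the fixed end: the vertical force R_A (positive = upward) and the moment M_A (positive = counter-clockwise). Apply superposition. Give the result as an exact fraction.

Load 1 — uniform load w=5 kN/m over full span:
  R_A = wL = 5·4 = 20 kN
  M_A = wL²/2 = 5·4²/2 = 40 kN·m
Load 2 — point force P=13 kN at a=1 m (b=L-a=3):
  R_A = P = 13 kN
  M_A = Pa = 13·1 = 13 kN·m
Load 3 — applied couple M₀=13 kN·m at a=2 m (b=L-a=2):
  R_A = 0 kN
  M_A = -M₀ = -13 kN·m
Load 4 — point force P=20 kN at a=8/3 m (b=L-a=4/3):
  R_A = P = 20 kN
  M_A = Pa = 20·(8/3) = 160/3 kN·m
Superposition: R_A = 53 kN, M_A = 280/3 kN·m

R_A = 53 kN, M_A = 280/3 kN·m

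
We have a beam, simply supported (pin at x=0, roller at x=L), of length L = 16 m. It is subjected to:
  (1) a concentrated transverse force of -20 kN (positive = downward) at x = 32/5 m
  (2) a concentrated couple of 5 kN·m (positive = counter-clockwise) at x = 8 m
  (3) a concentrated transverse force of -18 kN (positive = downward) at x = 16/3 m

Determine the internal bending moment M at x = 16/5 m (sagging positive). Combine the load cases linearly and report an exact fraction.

Load 1 — point force P=-20 kN at a=32/5 m (b=L-a=48/5):
  M_1 = Pbx/L  [x≤a] = (-20)·(48/5)·(16/5)/16 = -192/5 kN·m
Load 2 — applied couple M₀=5 kN·m at a=8 m (b=L-a=8):
  M_2 = M₀x/L  [x≤a] = 5·(16/5)/16 = 1 kN·m
Load 3 — point force P=-18 kN at a=16/3 m (b=L-a=32/3):
  M_3 = Pbx/L  [x≤a] = (-18)·(32/3)·(16/5)/16 = -192/5 kN·m
Superposition: M = Σ M_i = -379/5 kN·m ≈ -75.800000 kN·m

M(16/5) = -379/5 kN·m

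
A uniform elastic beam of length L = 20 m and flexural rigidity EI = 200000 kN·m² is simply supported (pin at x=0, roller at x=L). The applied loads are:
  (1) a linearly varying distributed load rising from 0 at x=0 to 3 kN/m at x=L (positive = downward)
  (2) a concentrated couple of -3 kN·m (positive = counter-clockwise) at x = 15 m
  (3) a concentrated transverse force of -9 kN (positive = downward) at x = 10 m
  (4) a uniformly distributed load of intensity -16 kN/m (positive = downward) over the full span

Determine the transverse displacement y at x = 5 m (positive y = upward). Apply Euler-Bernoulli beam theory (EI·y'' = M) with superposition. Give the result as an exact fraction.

Load 1 — triangular load w₀=3 kN/m (0→w₀ over full span):
  y_1 = -w₀x(7L⁴-10L²x²+3x⁴)/(360LEI) = -3·5·(7·20⁴-10·20²·5²+3·5⁴)/(360·20·200000) = -109/10240 m
Load 2 — applied couple M₀=-3 kN·m at a=15 m (b=L-a=5):
  y_2 = (M₀x³/(6L)+C₁x)/EI  [x≤a] with C₁=M₀(3b²-L²)/(6L)=65/8 = ((-3)·5³/(6·20)+(65/8)·5)/200000 = 3/16000 m
Load 3 — point force P=-9 kN at a=10 m (b=L-a=10):
  y_3 = -Pbx(L²-b²-x²)/(6LEI)  [x≤a] = -(-9)·10·5·(20²-10²-5²)/(6·20·200000) = 33/6400 m
Load 4 — uniform load w=-16 kN/m over full span:
  y_4 = -wx(L³-2Lx²+x³)/(24EI) = -(-16)·5·(20³-2·20·5²+5³)/(24·200000) = 19/160 m
Superposition: y = Σ y_i = 29043/256000 m ≈ 0.113449 m

y(5) = 29043/256000 m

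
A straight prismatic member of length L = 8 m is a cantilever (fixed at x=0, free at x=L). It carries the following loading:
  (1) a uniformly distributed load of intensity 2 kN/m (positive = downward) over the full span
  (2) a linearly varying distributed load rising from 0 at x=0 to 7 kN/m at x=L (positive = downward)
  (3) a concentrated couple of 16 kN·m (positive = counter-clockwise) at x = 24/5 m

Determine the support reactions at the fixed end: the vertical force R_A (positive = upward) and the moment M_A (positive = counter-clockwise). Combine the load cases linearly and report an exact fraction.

R_A = 44 kN, M_A = 592/3 kN·m

Load 1 — uniform load w=2 kN/m over full span:
  R_A = wL = 2·8 = 16 kN
  M_A = wL²/2 = 2·8²/2 = 64 kN·m
Load 2 — triangular load w₀=7 kN/m (0→w₀ over full span):
  R_A = w₀L/2 = 7·8/2 = 28 kN
  M_A = w₀L²/3 = 7·8²/3 = 448/3 kN·m
Load 3 — applied couple M₀=16 kN·m at a=24/5 m (b=L-a=16/5):
  R_A = 0 kN
  M_A = -M₀ = -16 kN·m
Superposition: R_A = 44 kN, M_A = 592/3 kN·m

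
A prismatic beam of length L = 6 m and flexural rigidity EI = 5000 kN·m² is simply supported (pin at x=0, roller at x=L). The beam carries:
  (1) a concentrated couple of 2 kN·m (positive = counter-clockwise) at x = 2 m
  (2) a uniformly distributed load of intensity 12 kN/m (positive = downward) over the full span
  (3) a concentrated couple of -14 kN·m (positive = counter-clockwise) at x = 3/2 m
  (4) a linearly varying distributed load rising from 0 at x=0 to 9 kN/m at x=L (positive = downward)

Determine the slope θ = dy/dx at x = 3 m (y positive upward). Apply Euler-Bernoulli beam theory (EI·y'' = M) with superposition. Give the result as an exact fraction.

θ(3) = -317/1200000 rad

Load 1 — applied couple M₀=2 kN·m at a=2 m (b=L-a=4):
  θ_1 = (M₀x²/(2L)-M₀(x-a)+C₁)/EI  [x>a] with C₁=M₀(3b²-L²)/(6L)=2/3 = (2·3²/(2·6)-2·(3-2)+(2/3))/5000 = 1/30000 rad
Load 2 — uniform load w=12 kN/m over full span:
  θ_2 = -w(L³-6Lx²+4x³)/(24EI) = -12·(6³-6·6·3²+4·3³)/(24·5000) = 0 rad
Load 3 — applied couple M₀=-14 kN·m at a=3/2 m (b=L-a=9/2):
  θ_3 = (M₀x²/(2L)-M₀(x-a)+C₁)/EI  [x>a] with C₁=M₀(3b²-L²)/(6L)=-77/8 = ((-14)·3²/(2·6)-(-14)·(3-(3/2))+(-77/8))/5000 = 7/40000 rad
Load 4 — triangular load w₀=9 kN/m (0→w₀ over full span):
  θ_4 = -w₀(7L⁴-30L²x²+15x⁴)/(360LEI) = -9·(7·6⁴-30·6²·3²+15·3⁴)/(360·6·5000) = -189/400000 rad
Superposition: θ = Σ θ_i = -317/1200000 rad ≈ -0.000264 rad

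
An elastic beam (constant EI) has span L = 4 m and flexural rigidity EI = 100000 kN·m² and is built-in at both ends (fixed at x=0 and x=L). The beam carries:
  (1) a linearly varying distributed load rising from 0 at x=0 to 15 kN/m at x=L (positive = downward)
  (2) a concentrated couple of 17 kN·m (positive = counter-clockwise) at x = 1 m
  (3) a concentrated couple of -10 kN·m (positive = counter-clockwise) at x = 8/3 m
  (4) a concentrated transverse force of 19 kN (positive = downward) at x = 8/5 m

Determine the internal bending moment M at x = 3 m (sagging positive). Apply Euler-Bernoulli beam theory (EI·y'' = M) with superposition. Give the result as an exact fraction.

M(3) = 64579/12000 kN·m

Load 1 — triangular load w₀=15 kN/m (0→w₀ over full span):
  M_1 = 3w₀Lx/20 - w₀L²/30 - w₀x³/(6L) = 3·15·4·3/20 - 15·4²/30 - 15·3³/(6·4) = 17/8 kN·m
Load 2 — applied couple M₀=17 kN·m at a=1 m (b=L-a=3):
  M_2 = R_Ax - M_A - M₀  [x>a] with R_A=153/32, M_A=-51/16 = (153/32)·3 - (-51/16) - 17 = 17/32 kN·m
Load 3 — applied couple M₀=-10 kN·m at a=8/3 m (b=L-a=4/3):
  M_3 = R_Ax - M_A - M₀  [x>a] with R_A=-10/3, M_A=-10/3 = (-10/3)·3 - (-10/3) - (-10) = 10/3 kN·m
Load 4 — point force P=19 kN at a=8/5 m (b=L-a=12/5):
  M_4 = Pa²(a+3b)(L-x)/L³ - Pa²b/L²  [x>a] = 19·(8/5)²·((8/5)+3·(12/5))·(4-3)/4³ - 19·(8/5)²·(12/5)/4² = -76/125 kN·m
Superposition: M = Σ M_i = 64579/12000 kN·m ≈ 5.381583 kN·m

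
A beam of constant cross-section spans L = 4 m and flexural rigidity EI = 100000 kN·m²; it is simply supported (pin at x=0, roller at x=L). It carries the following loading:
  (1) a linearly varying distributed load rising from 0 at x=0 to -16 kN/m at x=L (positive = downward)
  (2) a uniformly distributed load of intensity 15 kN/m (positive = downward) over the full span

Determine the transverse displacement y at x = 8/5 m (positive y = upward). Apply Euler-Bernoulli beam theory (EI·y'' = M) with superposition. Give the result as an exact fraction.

y(8/5) = -33238/146484375 m

Load 1 — triangular load w₀=-16 kN/m (0→w₀ over full span):
  y_1 = -w₀x(7L⁴-10L²x²+3x⁴)/(360LEI) = -(-16)·(8/5)·(7·4⁴-10·4²·(8/5)²+3·(8/5)⁴)/(360·4·100000) = 36512/146484375 m
Load 2 — uniform load w=15 kN/m over full span:
  y_2 = -wx(L³-2Lx²+x³)/(24EI) = -15·(8/5)·(4³-2·4·(8/5)²+(8/5)³)/(24·100000) = -186/390625 m
Superposition: y = Σ y_i = -33238/146484375 m ≈ -0.000227 m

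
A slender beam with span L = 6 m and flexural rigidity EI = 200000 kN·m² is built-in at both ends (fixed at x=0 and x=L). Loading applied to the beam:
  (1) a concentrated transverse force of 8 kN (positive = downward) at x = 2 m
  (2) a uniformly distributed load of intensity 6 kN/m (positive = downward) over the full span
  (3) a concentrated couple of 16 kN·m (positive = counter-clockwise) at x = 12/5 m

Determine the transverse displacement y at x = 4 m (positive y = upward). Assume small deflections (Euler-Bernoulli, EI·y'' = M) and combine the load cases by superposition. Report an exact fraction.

y(4) = -1927/25312500 m

Load 1 — point force P=8 kN at a=2 m (b=L-a=4):
  y_1 = -Pa²(L-x)²(3bL-(3b+a)(L-x))/(6L³EI)  [x>a] = -8·2²·(6-4)²·(3·4·6-(3·4+2)·(6-4))/(6·6³·200000) = -11/506250 m
Load 2 — uniform load w=6 kN/m over full span:
  y_2 = -wx²(L-x)²/(24EI) = -6·4²·(6-4)²/(24·200000) = -1/12500 m
Load 3 — applied couple M₀=16 kN·m at a=12/5 m (b=L-a=18/5):
  y_3 = (R_Ax³/6 - M_Ax²/2 - M₀(x-a)²/2)/EI  [x>a] with R_A=96/25, M_A=48/25 = ((96/25)·4³/6 - (48/25)·4²/2 - 16·(4-(12/5))²/2)/200000 = 2/78125 m
Superposition: y = Σ y_i = -1927/25312500 m ≈ -0.000076 m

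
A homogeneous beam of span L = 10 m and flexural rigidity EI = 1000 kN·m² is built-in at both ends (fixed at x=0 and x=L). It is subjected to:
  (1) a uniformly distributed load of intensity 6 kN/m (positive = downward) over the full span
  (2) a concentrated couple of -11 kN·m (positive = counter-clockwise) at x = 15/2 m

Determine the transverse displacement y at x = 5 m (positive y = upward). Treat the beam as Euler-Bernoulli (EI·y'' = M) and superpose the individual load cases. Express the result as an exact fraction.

Load 1 — uniform load w=6 kN/m over full span:
  y_1 = -wx²(L-x)²/(24EI) = -6·5²·(10-5)²/(24·1000) = -5/32 m
Load 2 — applied couple M₀=-11 kN·m at a=15/2 m (b=L-a=5/2):
  y_2 = (R_Ax³/6 - M_Ax²/2)/EI  [x≤a] with R_A=-99/80, M_A=-55/16 = ((-99/80)·5³/6 - (-55/16)·5²/2)/1000 = 11/640 m
Superposition: y = Σ y_i = -89/640 m ≈ -0.139063 m

y(5) = -89/640 m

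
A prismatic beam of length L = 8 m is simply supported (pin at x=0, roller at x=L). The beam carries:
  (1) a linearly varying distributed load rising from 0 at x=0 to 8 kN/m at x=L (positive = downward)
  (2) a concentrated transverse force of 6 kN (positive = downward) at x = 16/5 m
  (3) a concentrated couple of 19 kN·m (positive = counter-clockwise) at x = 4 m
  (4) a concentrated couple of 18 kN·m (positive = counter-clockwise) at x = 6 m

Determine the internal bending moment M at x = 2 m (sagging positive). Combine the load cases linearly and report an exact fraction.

Load 1 — triangular load w₀=8 kN/m (0→w₀ over full span):
  M_1 = w₀Lx/6 - w₀x³/(6L) = 8·8·2/6 - 8·2³/(6·8) = 20 kN·m
Load 2 — point force P=6 kN at a=16/5 m (b=L-a=24/5):
  M_2 = Pbx/L  [x≤a] = 6·(24/5)·2/8 = 36/5 kN·m
Load 3 — applied couple M₀=19 kN·m at a=4 m (b=L-a=4):
  M_3 = M₀x/L  [x≤a] = 19·2/8 = 19/4 kN·m
Load 4 — applied couple M₀=18 kN·m at a=6 m (b=L-a=2):
  M_4 = M₀x/L  [x≤a] = 18·2/8 = 9/2 kN·m
Superposition: M = Σ M_i = 729/20 kN·m ≈ 36.450000 kN·m

M(2) = 729/20 kN·m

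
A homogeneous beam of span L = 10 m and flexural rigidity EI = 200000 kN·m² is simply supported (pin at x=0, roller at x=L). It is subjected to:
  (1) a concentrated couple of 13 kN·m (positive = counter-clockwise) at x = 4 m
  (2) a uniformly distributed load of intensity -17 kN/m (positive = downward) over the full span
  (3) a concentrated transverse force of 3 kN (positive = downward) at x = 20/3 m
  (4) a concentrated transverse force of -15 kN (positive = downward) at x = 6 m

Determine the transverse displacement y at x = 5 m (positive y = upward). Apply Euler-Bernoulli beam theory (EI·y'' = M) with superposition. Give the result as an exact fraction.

y(5) = 536663/43200000 m

Load 1 — applied couple M₀=13 kN·m at a=4 m (b=L-a=6):
  y_1 = (M₀x³/(6L)-M₀(x-a)²/2+C₁x)/EI  [x>a] with C₁=M₀(3b²-L²)/(6L)=26/15 = (13·5³/(6·10)-13·(5-4)²/2+(26/15)·5)/200000 = 117/800000 m
Load 2 — uniform load w=-17 kN/m over full span:
  y_2 = -wx(L³-2Lx²+x³)/(24EI) = -(-17)·5·(10³-2·10·5²+5³)/(24·200000) = 17/1536 m
Load 3 — point force P=3 kN at a=20/3 m (b=L-a=10/3):
  y_3 = -Pbx(L²-b²-x²)/(6LEI)  [x≤a] = -3·(10/3)·5·(10²-(10/3)²-5²)/(6·10·200000) = -23/86400 m
Load 4 — point force P=-15 kN at a=6 m (b=L-a=4):
  y_4 = -Pbx(L²-b²-x²)/(6LEI)  [x≤a] = -(-15)·4·5·(10²-4²-5²)/(6·10·200000) = 59/40000 m
Superposition: y = Σ y_i = 536663/43200000 m ≈ 0.012423 m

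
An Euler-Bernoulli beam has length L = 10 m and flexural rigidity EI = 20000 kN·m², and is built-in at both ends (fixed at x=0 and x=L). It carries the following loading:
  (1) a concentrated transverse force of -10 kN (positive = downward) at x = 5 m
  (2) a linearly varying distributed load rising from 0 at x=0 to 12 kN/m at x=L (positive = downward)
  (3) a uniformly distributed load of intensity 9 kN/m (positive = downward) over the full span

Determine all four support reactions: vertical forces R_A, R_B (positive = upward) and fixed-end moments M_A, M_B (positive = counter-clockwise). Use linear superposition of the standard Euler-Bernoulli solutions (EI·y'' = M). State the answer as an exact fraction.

R_A = 58 kN, M_A = 205/2 kN·m, R_B = 82 kN, M_B = -245/2 kN·m

Load 1 — point force P=-10 kN at a=5 m (b=L-a=5):
  R_A = Pb²(3a+b)/L³ = (-10)·5²·(3·5+5)/10³ = -5 kN
  M_A = Pab²/L² = (-10)·5·5²/10² = -25/2 kN·m
  R_B = Pa²(a+3b)/L³ = (-10)·5²·(5+3·5)/10³ = -5 kN
  M_B = -Pa²b/L² = -(-10)·5²·5/10² = 25/2 kN·m
Load 2 — triangular load w₀=12 kN/m (0→w₀ over full span):
  R_A = 3w₀L/20 = 3·12·10/20 = 18 kN
  M_A = w₀L²/30 = 12·10²/30 = 40 kN·m
  R_B = 7w₀L/20 = 7·12·10/20 = 42 kN
  M_B = -w₀L²/20 = -12·10²/20 = -60 kN·m
Load 3 — uniform load w=9 kN/m over full span:
  R_A = wL/2 = 9·10/2 = 45 kN
  M_A = wL²/12 = 9·10²/12 = 75 kN·m
  R_B = wL/2 = 9·10/2 = 45 kN
  M_B = -wL²/12 = -9·10²/12 = -75 kN·m
Superposition: R_A = 58 kN, M_A = 205/2 kN·m, R_B = 82 kN, M_B = -245/2 kN·m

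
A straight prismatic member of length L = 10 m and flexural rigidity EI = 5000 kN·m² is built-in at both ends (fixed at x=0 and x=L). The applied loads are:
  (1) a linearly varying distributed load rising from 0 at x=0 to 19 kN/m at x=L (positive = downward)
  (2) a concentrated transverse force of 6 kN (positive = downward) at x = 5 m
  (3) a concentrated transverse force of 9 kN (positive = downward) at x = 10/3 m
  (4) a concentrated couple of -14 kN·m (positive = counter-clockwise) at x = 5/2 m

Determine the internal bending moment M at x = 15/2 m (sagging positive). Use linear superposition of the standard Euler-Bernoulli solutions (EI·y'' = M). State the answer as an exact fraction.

Load 1 — triangular load w₀=19 kN/m (0→w₀ over full span):
  M_1 = 3w₀Lx/20 - w₀L²/30 - w₀x³/(6L) = 3·19·10·(15/2)/20 - 19·10²/30 - 19·(15/2)³/(6·10) = 1615/96 kN·m
Load 2 — point force P=6 kN at a=5 m (b=L-a=5):
  M_2 = Pa²(a+3b)(L-x)/L³ - Pa²b/L²  [x>a] = 6·5²·(5+3·5)·(10-(15/2))/10³ - 6·5²·5/10² = 0 kN·m
Load 3 — point force P=9 kN at a=10/3 m (b=L-a=20/3):
  M_3 = Pa²(a+3b)(L-x)/L³ - Pa²b/L²  [x>a] = 9·(10/3)²·((10/3)+3·(20/3))·(10-(15/2))/10³ - 9·(10/3)²·(20/3)/10² = -5/6 kN·m
Load 4 — applied couple M₀=-14 kN·m at a=5/2 m (b=L-a=15/2):
  M_4 = R_Ax - M_A - M₀  [x>a] with R_A=-63/40, M_A=21/8 = (-63/40)·(15/2) - (21/8) - (-14) = -7/16 kN·m
Superposition: M = Σ M_i = 1493/96 kN·m ≈ 15.552083 kN·m

M(15/2) = 1493/96 kN·m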